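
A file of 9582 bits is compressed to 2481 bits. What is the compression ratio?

Compression ratio = Original / Compressed
= 9582 / 2481 = 3.86:1


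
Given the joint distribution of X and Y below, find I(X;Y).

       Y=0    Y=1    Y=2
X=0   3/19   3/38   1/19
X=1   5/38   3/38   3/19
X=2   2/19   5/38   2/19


H(X) = 1.5779, H(Y) = 1.5722, H(X,Y) = 3.0966
I(X;Y) = H(X) + H(Y) - H(X,Y) = 0.0534 bits


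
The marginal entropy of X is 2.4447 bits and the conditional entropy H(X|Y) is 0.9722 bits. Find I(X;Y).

I(X;Y) = H(X) - H(X|Y)
I(X;Y) = 2.4447 - 0.9722 = 1.4725 bits


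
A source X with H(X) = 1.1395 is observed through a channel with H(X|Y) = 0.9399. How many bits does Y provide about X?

I(X;Y) = H(X) - H(X|Y)
I(X;Y) = 1.1395 - 0.9399 = 0.1996 bits


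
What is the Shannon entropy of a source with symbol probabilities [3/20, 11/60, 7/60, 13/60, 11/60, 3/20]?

H(X) = -Σ p(x) log₂ p(x)
  -3/20 × log₂(3/20) = 0.4105
  -11/60 × log₂(11/60) = 0.4487
  -7/60 × log₂(7/60) = 0.3616
  -13/60 × log₂(13/60) = 0.4781
  -11/60 × log₂(11/60) = 0.4487
  -3/20 × log₂(3/20) = 0.4105
H(X) = 2.5582 bits


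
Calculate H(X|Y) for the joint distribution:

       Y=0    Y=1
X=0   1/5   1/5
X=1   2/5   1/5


H(X|Y) = Σ_y p(y) H(X|Y=y)
  p(Y=0) = 3/5, H(X|Y=0) = 0.9183
  p(Y=1) = 2/5, H(X|Y=1) = 1.0000
H(X|Y) = 0.6000×0.9183 + 0.4000×1.0000 = 0.9510 bits


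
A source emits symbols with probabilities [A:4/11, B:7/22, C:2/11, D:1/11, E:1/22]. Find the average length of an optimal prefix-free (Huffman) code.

Huffman tree construction:
Combine smallest probabilities repeatedly
Resulting codes:
  A: 0 (length 1)
  B: 10 (length 2)
  C: 111 (length 3)
  D: 1101 (length 4)
  E: 1100 (length 4)
Average length = Σ p(s) × length(s) = 2.0909 bits


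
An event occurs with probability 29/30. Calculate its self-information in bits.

Information content I(x) = -log₂(p(x))
I = -log₂(29/30) = -log₂(0.9667)
I = 0.0489 bits


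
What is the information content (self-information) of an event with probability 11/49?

Information content I(x) = -log₂(p(x))
I = -log₂(11/49) = -log₂(0.2245)
I = 2.1553 bits


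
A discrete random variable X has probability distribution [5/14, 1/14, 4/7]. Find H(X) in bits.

H(X) = -Σ p(x) log₂ p(x)
  -5/14 × log₂(5/14) = 0.5305
  -1/14 × log₂(1/14) = 0.2720
  -4/7 × log₂(4/7) = 0.4613
H(X) = 1.2638 bits


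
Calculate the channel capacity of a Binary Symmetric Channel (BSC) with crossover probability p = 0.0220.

For BSC with error probability p:
C = 1 - H(p) where H(p) is binary entropy
H(0.0220) = -0.0220 × log₂(0.0220) - 0.9780 × log₂(0.9780)
H(p) = 0.1525
C = 1 - 0.1525 = 0.8475 bits/use


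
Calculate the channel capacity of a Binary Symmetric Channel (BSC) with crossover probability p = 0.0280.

For BSC with error probability p:
C = 1 - H(p) where H(p) is binary entropy
H(0.0280) = -0.0280 × log₂(0.0280) - 0.9720 × log₂(0.9720)
H(p) = 0.1843
C = 1 - 0.1843 = 0.8157 bits/use


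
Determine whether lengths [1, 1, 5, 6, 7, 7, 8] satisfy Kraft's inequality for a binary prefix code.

Kraft inequality: Σ 2^(-l_i) ≤ 1 for prefix-free code
Calculating: 2^(-1) + 2^(-1) + 2^(-5) + 2^(-6) + 2^(-7) + 2^(-7) + 2^(-8)
= 0.5 + 0.5 + 0.03125 + 0.015625 + 0.0078125 + 0.0078125 + 0.00390625
= 1.0664
Since 1.0664 > 1, prefix-free code does not exist


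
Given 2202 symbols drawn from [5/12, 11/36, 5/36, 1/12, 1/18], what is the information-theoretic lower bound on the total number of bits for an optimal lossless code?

Entropy H = 1.9749 bits/symbol
Minimum bits = H × n = 1.9749 × 2202
= 4348.68 bits


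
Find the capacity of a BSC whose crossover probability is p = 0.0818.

For BSC with error probability p:
C = 1 - H(p) where H(p) is binary entropy
H(0.0818) = -0.0818 × log₂(0.0818) - 0.9182 × log₂(0.9182)
H(p) = 0.4085
C = 1 - 0.4085 = 0.5915 bits/use


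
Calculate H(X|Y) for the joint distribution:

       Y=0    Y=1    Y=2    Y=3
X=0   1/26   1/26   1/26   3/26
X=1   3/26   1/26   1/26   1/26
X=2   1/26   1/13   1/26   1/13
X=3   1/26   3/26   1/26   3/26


H(X|Y) = Σ_y p(y) H(X|Y=y)
  p(Y=0) = 3/13, H(X|Y=0) = 1.7925
  p(Y=1) = 7/26, H(X|Y=1) = 1.8424
  p(Y=2) = 2/13, H(X|Y=2) = 2.0000
  p(Y=3) = 9/26, H(X|Y=3) = 1.8911
H(X|Y) = 0.2308×1.7925 + 0.2692×1.8424 + 0.1538×2.0000 + 0.3462×1.8911 = 1.8720 bits


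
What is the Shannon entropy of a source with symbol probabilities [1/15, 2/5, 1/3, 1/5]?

H(X) = -Σ p(x) log₂ p(x)
  -1/15 × log₂(1/15) = 0.2605
  -2/5 × log₂(2/5) = 0.5288
  -1/3 × log₂(1/3) = 0.5283
  -1/5 × log₂(1/5) = 0.4644
H(X) = 1.7819 bits


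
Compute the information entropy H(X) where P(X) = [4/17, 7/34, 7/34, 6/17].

H(X) = -Σ p(x) log₂ p(x)
  -4/17 × log₂(4/17) = 0.4912
  -7/34 × log₂(7/34) = 0.4694
  -7/34 × log₂(7/34) = 0.4694
  -6/17 × log₂(6/17) = 0.5303
H(X) = 1.9603 bits


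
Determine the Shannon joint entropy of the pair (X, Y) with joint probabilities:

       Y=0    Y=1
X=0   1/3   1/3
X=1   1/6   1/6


H(X,Y) = -Σ p(x,y) log₂ p(x,y)
  p(0,0)=1/3: -0.3333 × log₂(0.3333) = 0.5283
  p(0,1)=1/3: -0.3333 × log₂(0.3333) = 0.5283
  p(1,0)=1/6: -0.1667 × log₂(0.1667) = 0.4308
  p(1,1)=1/6: -0.1667 × log₂(0.1667) = 0.4308
H(X,Y) = 1.9183 bits


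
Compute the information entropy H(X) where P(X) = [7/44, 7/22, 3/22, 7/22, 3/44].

H(X) = -Σ p(x) log₂ p(x)
  -7/44 × log₂(7/44) = 0.4219
  -7/22 × log₂(7/22) = 0.5257
  -3/22 × log₂(3/22) = 0.3920
  -7/22 × log₂(7/22) = 0.5257
  -3/44 × log₂(3/44) = 0.2642
H(X) = 2.1294 bits


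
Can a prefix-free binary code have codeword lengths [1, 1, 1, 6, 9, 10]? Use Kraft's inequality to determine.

Kraft inequality: Σ 2^(-l_i) ≤ 1 for prefix-free code
Calculating: 2^(-1) + 2^(-1) + 2^(-1) + 2^(-6) + 2^(-9) + 2^(-10)
= 0.5 + 0.5 + 0.5 + 0.015625 + 0.001953125 + 0.0009765625
= 1.5186
Since 1.5186 > 1, prefix-free code does not exist


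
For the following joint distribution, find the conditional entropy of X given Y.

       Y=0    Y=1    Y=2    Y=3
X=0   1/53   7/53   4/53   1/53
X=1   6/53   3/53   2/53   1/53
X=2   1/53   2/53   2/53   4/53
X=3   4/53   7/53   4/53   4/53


H(X|Y) = Σ_y p(y) H(X|Y=y)
  p(Y=0) = 12/53, H(X|Y=0) = 1.6258
  p(Y=1) = 19/53, H(X|Y=1) = 1.8238
  p(Y=2) = 12/53, H(X|Y=2) = 1.9183
  p(Y=3) = 10/53, H(X|Y=3) = 1.7219
H(X|Y) = 0.2264×1.6258 + 0.3585×1.8238 + 0.2264×1.9183 + 0.1887×1.7219 = 1.7812 bits


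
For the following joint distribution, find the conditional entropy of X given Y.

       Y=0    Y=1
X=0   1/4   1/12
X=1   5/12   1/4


H(X|Y) = Σ_y p(y) H(X|Y=y)
  p(Y=0) = 2/3, H(X|Y=0) = 0.9544
  p(Y=1) = 1/3, H(X|Y=1) = 0.8113
H(X|Y) = 0.6667×0.9544 + 0.3333×0.8113 = 0.9067 bits


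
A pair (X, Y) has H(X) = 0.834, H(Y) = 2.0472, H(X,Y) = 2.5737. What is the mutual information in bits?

I(X;Y) = H(X) + H(Y) - H(X,Y)
I(X;Y) = 0.834 + 2.0472 - 2.5737 = 0.3075 bits


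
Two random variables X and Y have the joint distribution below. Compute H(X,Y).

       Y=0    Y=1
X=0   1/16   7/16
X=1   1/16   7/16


H(X,Y) = -Σ p(x,y) log₂ p(x,y)
  p(0,0)=1/16: -0.0625 × log₂(0.0625) = 0.2500
  p(0,1)=7/16: -0.4375 × log₂(0.4375) = 0.5218
  p(1,0)=1/16: -0.0625 × log₂(0.0625) = 0.2500
  p(1,1)=7/16: -0.4375 × log₂(0.4375) = 0.5218
H(X,Y) = 1.5436 bits


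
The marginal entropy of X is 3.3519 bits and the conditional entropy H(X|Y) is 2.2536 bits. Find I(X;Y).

I(X;Y) = H(X) - H(X|Y)
I(X;Y) = 3.3519 - 2.2536 = 1.0983 bits


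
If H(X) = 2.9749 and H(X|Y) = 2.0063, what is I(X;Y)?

I(X;Y) = H(X) - H(X|Y)
I(X;Y) = 2.9749 - 2.0063 = 0.9686 bits


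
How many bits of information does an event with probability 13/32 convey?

Information content I(x) = -log₂(p(x))
I = -log₂(13/32) = -log₂(0.4062)
I = 1.2996 bits


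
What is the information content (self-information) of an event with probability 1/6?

Information content I(x) = -log₂(p(x))
I = -log₂(1/6) = -log₂(0.1667)
I = 2.5850 bits


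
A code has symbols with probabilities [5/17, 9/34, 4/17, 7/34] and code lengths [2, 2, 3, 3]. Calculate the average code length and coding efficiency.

Average length L = Σ p_i × l_i = 2.4412 bits
Entropy H = 1.9875 bits
Efficiency η = H/L × 100% = 81.41%


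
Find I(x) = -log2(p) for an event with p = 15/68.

Information content I(x) = -log₂(p(x))
I = -log₂(15/68) = -log₂(0.2206)
I = 2.1806 bits


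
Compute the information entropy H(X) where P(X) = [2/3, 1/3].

H(X) = -Σ p(x) log₂ p(x)
  -2/3 × log₂(2/3) = 0.3900
  -1/3 × log₂(1/3) = 0.5283
H(X) = 0.9183 bits


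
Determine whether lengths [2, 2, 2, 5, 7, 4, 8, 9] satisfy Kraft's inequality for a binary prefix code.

Kraft inequality: Σ 2^(-l_i) ≤ 1 for prefix-free code
Calculating: 2^(-2) + 2^(-2) + 2^(-2) + 2^(-5) + 2^(-7) + 2^(-4) + 2^(-8) + 2^(-9)
= 0.25 + 0.25 + 0.25 + 0.03125 + 0.0078125 + 0.0625 + 0.00390625 + 0.001953125
= 0.8574
Since 0.8574 ≤ 1, prefix-free code exists


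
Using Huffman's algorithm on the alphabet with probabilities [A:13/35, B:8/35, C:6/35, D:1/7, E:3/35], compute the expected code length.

Huffman tree construction:
Combine smallest probabilities repeatedly
Resulting codes:
  A: 11 (length 2)
  B: 01 (length 2)
  C: 00 (length 2)
  D: 101 (length 3)
  E: 100 (length 3)
Average length = Σ p(s) × length(s) = 2.2286 bits


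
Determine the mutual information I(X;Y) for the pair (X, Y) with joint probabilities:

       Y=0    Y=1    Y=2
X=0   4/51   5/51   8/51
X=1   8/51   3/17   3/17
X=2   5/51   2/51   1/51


H(X) = 1.4430, H(Y) = 1.5833, H(X,Y) = 2.9611
I(X;Y) = H(X) + H(Y) - H(X,Y) = 0.0653 bits


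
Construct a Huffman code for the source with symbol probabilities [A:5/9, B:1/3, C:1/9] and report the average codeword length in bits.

Huffman tree construction:
Combine smallest probabilities repeatedly
Resulting codes:
  A: 1 (length 1)
  B: 01 (length 2)
  C: 00 (length 2)
Average length = Σ p(s) × length(s) = 1.4444 bits


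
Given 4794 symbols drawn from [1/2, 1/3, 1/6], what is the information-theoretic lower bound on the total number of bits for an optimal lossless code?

Entropy H = 1.4591 bits/symbol
Minimum bits = H × n = 1.4591 × 4794
= 6995.16 bits


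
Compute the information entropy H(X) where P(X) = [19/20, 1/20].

H(X) = -Σ p(x) log₂ p(x)
  -19/20 × log₂(19/20) = 0.0703
  -1/20 × log₂(1/20) = 0.2161
H(X) = 0.2864 bits


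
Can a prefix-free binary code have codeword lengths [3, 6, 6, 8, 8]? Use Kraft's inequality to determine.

Kraft inequality: Σ 2^(-l_i) ≤ 1 for prefix-free code
Calculating: 2^(-3) + 2^(-6) + 2^(-6) + 2^(-8) + 2^(-8)
= 0.125 + 0.015625 + 0.015625 + 0.00390625 + 0.00390625
= 0.1641
Since 0.1641 ≤ 1, prefix-free code exists


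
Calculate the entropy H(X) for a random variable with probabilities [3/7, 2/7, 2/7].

H(X) = -Σ p(x) log₂ p(x)
  -3/7 × log₂(3/7) = 0.5239
  -2/7 × log₂(2/7) = 0.5164
  -2/7 × log₂(2/7) = 0.5164
H(X) = 1.5567 bits


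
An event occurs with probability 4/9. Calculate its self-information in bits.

Information content I(x) = -log₂(p(x))
I = -log₂(4/9) = -log₂(0.4444)
I = 1.1699 bits


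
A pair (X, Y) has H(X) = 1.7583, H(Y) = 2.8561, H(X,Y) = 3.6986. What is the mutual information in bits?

I(X;Y) = H(X) + H(Y) - H(X,Y)
I(X;Y) = 1.7583 + 2.8561 - 3.6986 = 0.9158 bits


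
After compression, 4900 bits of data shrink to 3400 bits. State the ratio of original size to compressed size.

Compression ratio = Original / Compressed
= 4900 / 3400 = 1.44:1


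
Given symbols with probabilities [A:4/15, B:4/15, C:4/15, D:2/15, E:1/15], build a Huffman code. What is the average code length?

Huffman tree construction:
Combine smallest probabilities repeatedly
Resulting codes:
  A: 01 (length 2)
  B: 10 (length 2)
  C: 11 (length 2)
  D: 001 (length 3)
  E: 000 (length 3)
Average length = Σ p(s) × length(s) = 2.2000 bits


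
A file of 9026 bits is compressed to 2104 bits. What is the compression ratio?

Compression ratio = Original / Compressed
= 9026 / 2104 = 4.29:1


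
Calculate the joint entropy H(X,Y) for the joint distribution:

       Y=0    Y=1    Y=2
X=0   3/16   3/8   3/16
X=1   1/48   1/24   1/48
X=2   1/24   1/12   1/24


H(X,Y) = -Σ p(x,y) log₂ p(x,y)
  p(0,0)=3/16: -0.1875 × log₂(0.1875) = 0.4528
  p(0,1)=3/8: -0.3750 × log₂(0.3750) = 0.5306
  p(0,2)=3/16: -0.1875 × log₂(0.1875) = 0.4528
  p(1,0)=1/48: -0.0208 × log₂(0.0208) = 0.1164
  p(1,1)=1/24: -0.0417 × log₂(0.0417) = 0.1910
  p(1,2)=1/48: -0.0208 × log₂(0.0208) = 0.1164
  p(2,0)=1/24: -0.0417 × log₂(0.0417) = 0.1910
  p(2,1)=1/12: -0.0833 × log₂(0.0833) = 0.2987
  p(2,2)=1/24: -0.0417 × log₂(0.0417) = 0.1910
H(X,Y) = 2.5409 bits


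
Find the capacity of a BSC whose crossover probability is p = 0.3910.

For BSC with error probability p:
C = 1 - H(p) where H(p) is binary entropy
H(0.3910) = -0.3910 × log₂(0.3910) - 0.6090 × log₂(0.6090)
H(p) = 0.9654
C = 1 - 0.9654 = 0.0346 bits/use


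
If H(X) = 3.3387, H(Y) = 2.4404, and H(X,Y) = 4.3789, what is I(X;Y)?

I(X;Y) = H(X) + H(Y) - H(X,Y)
I(X;Y) = 3.3387 + 2.4404 - 4.3789 = 1.4002 bits


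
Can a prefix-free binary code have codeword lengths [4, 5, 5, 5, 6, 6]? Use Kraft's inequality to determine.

Kraft inequality: Σ 2^(-l_i) ≤ 1 for prefix-free code
Calculating: 2^(-4) + 2^(-5) + 2^(-5) + 2^(-5) + 2^(-6) + 2^(-6)
= 0.0625 + 0.03125 + 0.03125 + 0.03125 + 0.015625 + 0.015625
= 0.1875
Since 0.1875 ≤ 1, prefix-free code exists


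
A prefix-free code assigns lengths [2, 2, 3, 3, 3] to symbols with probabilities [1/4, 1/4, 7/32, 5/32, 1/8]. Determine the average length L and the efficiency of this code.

Average length L = Σ p_i × l_i = 2.5000 bits
Entropy H = 2.2731 bits
Efficiency η = H/L × 100% = 90.92%


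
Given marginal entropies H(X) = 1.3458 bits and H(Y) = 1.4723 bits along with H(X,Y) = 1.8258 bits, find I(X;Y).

I(X;Y) = H(X) + H(Y) - H(X,Y)
I(X;Y) = 1.3458 + 1.4723 - 1.8258 = 0.9923 bits


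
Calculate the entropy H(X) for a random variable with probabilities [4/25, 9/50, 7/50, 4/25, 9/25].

H(X) = -Σ p(x) log₂ p(x)
  -4/25 × log₂(4/25) = 0.4230
  -9/50 × log₂(9/50) = 0.4453
  -7/50 × log₂(7/50) = 0.3971
  -4/25 × log₂(4/25) = 0.4230
  -9/25 × log₂(9/25) = 0.5306
H(X) = 2.2191 bits


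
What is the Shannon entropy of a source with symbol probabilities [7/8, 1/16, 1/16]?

H(X) = -Σ p(x) log₂ p(x)
  -7/8 × log₂(7/8) = 0.1686
  -1/16 × log₂(1/16) = 0.2500
  -1/16 × log₂(1/16) = 0.2500
H(X) = 0.6686 bits


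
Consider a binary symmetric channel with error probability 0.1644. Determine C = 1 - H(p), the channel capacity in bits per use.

For BSC with error probability p:
C = 1 - H(p) where H(p) is binary entropy
H(0.1644) = -0.1644 × log₂(0.1644) - 0.8356 × log₂(0.8356)
H(p) = 0.6447
C = 1 - 0.6447 = 0.3553 bits/use


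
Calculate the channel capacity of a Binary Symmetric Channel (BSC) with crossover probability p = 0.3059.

For BSC with error probability p:
C = 1 - H(p) where H(p) is binary entropy
H(0.3059) = -0.3059 × log₂(0.3059) - 0.6941 × log₂(0.6941)
H(p) = 0.8884
C = 1 - 0.8884 = 0.1116 bits/use


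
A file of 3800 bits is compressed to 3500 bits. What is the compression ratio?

Compression ratio = Original / Compressed
= 3800 / 3500 = 1.09:1


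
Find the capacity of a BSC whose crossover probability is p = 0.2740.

For BSC with error probability p:
C = 1 - H(p) where H(p) is binary entropy
H(0.2740) = -0.2740 × log₂(0.2740) - 0.7260 × log₂(0.7260)
H(p) = 0.8471
C = 1 - 0.8471 = 0.1529 bits/use


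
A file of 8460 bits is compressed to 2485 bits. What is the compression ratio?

Compression ratio = Original / Compressed
= 8460 / 2485 = 3.40:1


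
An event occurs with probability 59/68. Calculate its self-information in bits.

Information content I(x) = -log₂(p(x))
I = -log₂(59/68) = -log₂(0.8676)
I = 0.2048 bits


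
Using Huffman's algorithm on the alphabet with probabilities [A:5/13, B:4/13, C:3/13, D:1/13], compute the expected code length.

Huffman tree construction:
Combine smallest probabilities repeatedly
Resulting codes:
  A: 0 (length 1)
  B: 10 (length 2)
  C: 111 (length 3)
  D: 110 (length 3)
Average length = Σ p(s) × length(s) = 1.9231 bits


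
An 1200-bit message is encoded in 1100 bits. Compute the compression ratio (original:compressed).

Compression ratio = Original / Compressed
= 1200 / 1100 = 1.09:1


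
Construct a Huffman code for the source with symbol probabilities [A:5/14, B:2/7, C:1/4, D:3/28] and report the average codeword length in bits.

Huffman tree construction:
Combine smallest probabilities repeatedly
Resulting codes:
  A: 11 (length 2)
  B: 10 (length 2)
  C: 01 (length 2)
  D: 00 (length 2)
Average length = Σ p(s) × length(s) = 2.0000 bits


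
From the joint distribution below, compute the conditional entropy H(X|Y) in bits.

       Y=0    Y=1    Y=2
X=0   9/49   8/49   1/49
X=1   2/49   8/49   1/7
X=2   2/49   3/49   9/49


H(X|Y) = Σ_y p(y) H(X|Y=y)
  p(Y=0) = 13/49, H(X|Y=0) = 1.1982
  p(Y=1) = 19/49, H(X|Y=1) = 1.4714
  p(Y=2) = 17/49, H(X|Y=2) = 1.2533
H(X|Y) = 0.2653×1.1982 + 0.3878×1.4714 + 0.3469×1.2533 = 1.3232 bits


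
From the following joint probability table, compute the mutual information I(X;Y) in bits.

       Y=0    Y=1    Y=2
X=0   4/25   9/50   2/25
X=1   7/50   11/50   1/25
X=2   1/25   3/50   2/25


H(X) = 1.4997, H(Y) = 1.5089, H(X,Y) = 2.9441
I(X;Y) = H(X) + H(Y) - H(X,Y) = 0.0646 bits


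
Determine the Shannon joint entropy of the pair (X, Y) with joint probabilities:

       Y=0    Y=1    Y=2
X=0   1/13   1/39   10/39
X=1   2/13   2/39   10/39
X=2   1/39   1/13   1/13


H(X,Y) = -Σ p(x,y) log₂ p(x,y)
  p(0,0)=1/13: -0.0769 × log₂(0.0769) = 0.2846
  p(0,1)=1/39: -0.0256 × log₂(0.0256) = 0.1355
  p(0,2)=10/39: -0.2564 × log₂(0.2564) = 0.5035
  p(1,0)=2/13: -0.1538 × log₂(0.1538) = 0.4155
  p(1,1)=2/39: -0.0513 × log₂(0.0513) = 0.2198
  p(1,2)=10/39: -0.2564 × log₂(0.2564) = 0.5035
  p(2,0)=1/39: -0.0256 × log₂(0.0256) = 0.1355
  p(2,1)=1/13: -0.0769 × log₂(0.0769) = 0.2846
  p(2,2)=1/13: -0.0769 × log₂(0.0769) = 0.2846
H(X,Y) = 2.7671 bits


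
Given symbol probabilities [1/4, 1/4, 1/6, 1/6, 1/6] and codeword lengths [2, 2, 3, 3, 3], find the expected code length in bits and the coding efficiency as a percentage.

Average length L = Σ p_i × l_i = 2.5000 bits
Entropy H = 2.2925 bits
Efficiency η = H/L × 100% = 91.70%


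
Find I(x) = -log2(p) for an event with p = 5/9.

Information content I(x) = -log₂(p(x))
I = -log₂(5/9) = -log₂(0.5556)
I = 0.8480 bits


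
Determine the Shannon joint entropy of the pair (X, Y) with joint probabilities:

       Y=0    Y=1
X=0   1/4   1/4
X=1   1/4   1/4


H(X,Y) = -Σ p(x,y) log₂ p(x,y)
  p(0,0)=1/4: -0.2500 × log₂(0.2500) = 0.5000
  p(0,1)=1/4: -0.2500 × log₂(0.2500) = 0.5000
  p(1,0)=1/4: -0.2500 × log₂(0.2500) = 0.5000
  p(1,1)=1/4: -0.2500 × log₂(0.2500) = 0.5000
H(X,Y) = 2.0000 bits


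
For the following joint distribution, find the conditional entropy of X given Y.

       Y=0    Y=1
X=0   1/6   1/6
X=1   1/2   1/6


H(X|Y) = Σ_y p(y) H(X|Y=y)
  p(Y=0) = 2/3, H(X|Y=0) = 0.8113
  p(Y=1) = 1/3, H(X|Y=1) = 1.0000
H(X|Y) = 0.6667×0.8113 + 0.3333×1.0000 = 0.8742 bits


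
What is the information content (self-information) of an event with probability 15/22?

Information content I(x) = -log₂(p(x))
I = -log₂(15/22) = -log₂(0.6818)
I = 0.5525 bits


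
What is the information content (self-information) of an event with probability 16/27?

Information content I(x) = -log₂(p(x))
I = -log₂(16/27) = -log₂(0.5926)
I = 0.7549 bits


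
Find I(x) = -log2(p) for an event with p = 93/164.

Information content I(x) = -log₂(p(x))
I = -log₂(93/164) = -log₂(0.5671)
I = 0.8184 bits


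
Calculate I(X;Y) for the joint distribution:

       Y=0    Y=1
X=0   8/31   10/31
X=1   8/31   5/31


H(X) = 0.9812, H(Y) = 0.9992, H(X,Y) = 1.9597
I(X;Y) = H(X) + H(Y) - H(X,Y) = 0.0207 bits


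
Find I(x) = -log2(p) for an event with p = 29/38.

Information content I(x) = -log₂(p(x))
I = -log₂(29/38) = -log₂(0.7632)
I = 0.3899 bits


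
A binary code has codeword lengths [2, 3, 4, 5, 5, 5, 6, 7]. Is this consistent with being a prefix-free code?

Kraft inequality: Σ 2^(-l_i) ≤ 1 for prefix-free code
Calculating: 2^(-2) + 2^(-3) + 2^(-4) + 2^(-5) + 2^(-5) + 2^(-5) + 2^(-6) + 2^(-7)
= 0.25 + 0.125 + 0.0625 + 0.03125 + 0.03125 + 0.03125 + 0.015625 + 0.0078125
= 0.5547
Since 0.5547 ≤ 1, prefix-free code exists


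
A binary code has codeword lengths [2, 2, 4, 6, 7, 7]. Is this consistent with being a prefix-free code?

Kraft inequality: Σ 2^(-l_i) ≤ 1 for prefix-free code
Calculating: 2^(-2) + 2^(-2) + 2^(-4) + 2^(-6) + 2^(-7) + 2^(-7)
= 0.25 + 0.25 + 0.0625 + 0.015625 + 0.0078125 + 0.0078125
= 0.5938
Since 0.5938 ≤ 1, prefix-free code exists


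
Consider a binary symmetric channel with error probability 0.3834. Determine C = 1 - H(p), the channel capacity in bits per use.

For BSC with error probability p:
C = 1 - H(p) where H(p) is binary entropy
H(0.3834) = -0.3834 × log₂(0.3834) - 0.6166 × log₂(0.6166)
H(p) = 0.9604
C = 1 - 0.9604 = 0.0396 bits/use


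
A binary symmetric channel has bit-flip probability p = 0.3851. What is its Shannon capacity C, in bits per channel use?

For BSC with error probability p:
C = 1 - H(p) where H(p) is binary entropy
H(0.3851) = -0.3851 × log₂(0.3851) - 0.6149 × log₂(0.6149)
H(p) = 0.9616
C = 1 - 0.9616 = 0.0384 bits/use


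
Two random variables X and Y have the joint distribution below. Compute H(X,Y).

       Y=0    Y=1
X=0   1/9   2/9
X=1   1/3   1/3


H(X,Y) = -Σ p(x,y) log₂ p(x,y)
  p(0,0)=1/9: -0.1111 × log₂(0.1111) = 0.3522
  p(0,1)=2/9: -0.2222 × log₂(0.2222) = 0.4822
  p(1,0)=1/3: -0.3333 × log₂(0.3333) = 0.5283
  p(1,1)=1/3: -0.3333 × log₂(0.3333) = 0.5283
H(X,Y) = 1.8911 bits


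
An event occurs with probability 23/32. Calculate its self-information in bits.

Information content I(x) = -log₂(p(x))
I = -log₂(23/32) = -log₂(0.7188)
I = 0.4764 bits


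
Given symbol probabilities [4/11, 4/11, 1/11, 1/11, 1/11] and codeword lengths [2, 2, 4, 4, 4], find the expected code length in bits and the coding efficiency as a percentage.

Average length L = Σ p_i × l_i = 2.5455 bits
Entropy H = 2.0049 bits
Efficiency η = H/L × 100% = 78.76%


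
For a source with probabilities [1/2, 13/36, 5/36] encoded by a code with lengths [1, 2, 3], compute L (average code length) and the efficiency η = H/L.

Average length L = Σ p_i × l_i = 1.6389 bits
Entropy H = 1.4262 bits
Efficiency η = H/L × 100% = 87.02%


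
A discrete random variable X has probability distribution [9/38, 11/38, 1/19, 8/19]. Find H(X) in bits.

H(X) = -Σ p(x) log₂ p(x)
  -9/38 × log₂(9/38) = 0.4922
  -11/38 × log₂(11/38) = 0.5177
  -1/19 × log₂(1/19) = 0.2236
  -8/19 × log₂(8/19) = 0.5254
H(X) = 1.7589 bits


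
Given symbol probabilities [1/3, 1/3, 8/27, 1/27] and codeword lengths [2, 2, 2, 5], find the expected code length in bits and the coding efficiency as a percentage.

Average length L = Σ p_i × l_i = 2.1111 bits
Entropy H = 1.7527 bits
Efficiency η = H/L × 100% = 83.02%


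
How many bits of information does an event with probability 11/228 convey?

Information content I(x) = -log₂(p(x))
I = -log₂(11/228) = -log₂(0.0482)
I = 4.3735 bits


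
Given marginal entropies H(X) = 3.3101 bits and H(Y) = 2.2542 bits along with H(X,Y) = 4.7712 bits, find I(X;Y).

I(X;Y) = H(X) + H(Y) - H(X,Y)
I(X;Y) = 3.3101 + 2.2542 - 4.7712 = 0.7931 bits


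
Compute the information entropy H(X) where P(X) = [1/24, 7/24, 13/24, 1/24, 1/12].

H(X) = -Σ p(x) log₂ p(x)
  -1/24 × log₂(1/24) = 0.1910
  -7/24 × log₂(7/24) = 0.5185
  -13/24 × log₂(13/24) = 0.4791
  -1/24 × log₂(1/24) = 0.1910
  -1/12 × log₂(1/12) = 0.2987
H(X) = 1.6784 bits


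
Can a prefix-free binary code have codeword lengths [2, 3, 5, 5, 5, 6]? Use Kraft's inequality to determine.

Kraft inequality: Σ 2^(-l_i) ≤ 1 for prefix-free code
Calculating: 2^(-2) + 2^(-3) + 2^(-5) + 2^(-5) + 2^(-5) + 2^(-6)
= 0.25 + 0.125 + 0.03125 + 0.03125 + 0.03125 + 0.015625
= 0.4844
Since 0.4844 ≤ 1, prefix-free code exists


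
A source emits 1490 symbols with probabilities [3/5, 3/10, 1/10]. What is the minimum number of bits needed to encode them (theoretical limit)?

Entropy H = 1.2955 bits/symbol
Minimum bits = H × n = 1.2955 × 1490
= 1930.24 bits


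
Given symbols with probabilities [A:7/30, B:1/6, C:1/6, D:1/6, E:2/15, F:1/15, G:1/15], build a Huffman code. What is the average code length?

Huffman tree construction:
Combine smallest probabilities repeatedly
Resulting codes:
  A: 01 (length 2)
  B: 110 (length 3)
  C: 111 (length 3)
  D: 00 (length 2)
  E: 100 (length 3)
  F: 1010 (length 4)
  G: 1011 (length 4)
Average length = Σ p(s) × length(s) = 2.7333 bits


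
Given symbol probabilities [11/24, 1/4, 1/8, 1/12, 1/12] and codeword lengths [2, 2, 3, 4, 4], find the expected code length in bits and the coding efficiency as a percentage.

Average length L = Σ p_i × l_i = 2.4583 bits
Entropy H = 1.9884 bits
Efficiency η = H/L × 100% = 80.88%


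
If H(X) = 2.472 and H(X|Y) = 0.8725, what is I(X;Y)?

I(X;Y) = H(X) - H(X|Y)
I(X;Y) = 2.472 - 0.8725 = 1.5995 bits


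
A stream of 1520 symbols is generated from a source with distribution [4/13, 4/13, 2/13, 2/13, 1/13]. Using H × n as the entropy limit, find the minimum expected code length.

Entropy H = 2.1620 bits/symbol
Minimum bits = H × n = 2.1620 × 1520
= 3286.21 bits


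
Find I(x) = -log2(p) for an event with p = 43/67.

Information content I(x) = -log₂(p(x))
I = -log₂(43/67) = -log₂(0.6418)
I = 0.6398 bits


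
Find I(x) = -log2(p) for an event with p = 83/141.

Information content I(x) = -log₂(p(x))
I = -log₂(83/141) = -log₂(0.5887)
I = 0.7645 bits


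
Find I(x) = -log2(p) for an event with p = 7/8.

Information content I(x) = -log₂(p(x))
I = -log₂(7/8) = -log₂(0.8750)
I = 0.1926 bits


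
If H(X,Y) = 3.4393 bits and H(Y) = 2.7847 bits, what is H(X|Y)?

Chain rule: H(X,Y) = H(X|Y) + H(Y)
H(X|Y) = H(X,Y) - H(Y) = 3.4393 - 2.7847 = 0.6546 bits


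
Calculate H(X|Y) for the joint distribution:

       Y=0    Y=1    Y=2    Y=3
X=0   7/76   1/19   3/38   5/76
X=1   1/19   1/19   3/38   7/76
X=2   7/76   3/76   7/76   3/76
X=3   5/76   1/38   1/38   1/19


H(X|Y) = Σ_y p(y) H(X|Y=y)
  p(Y=0) = 23/76, H(X|Y=0) = 1.9621
  p(Y=1) = 13/76, H(X|Y=1) = 1.9501
  p(Y=2) = 21/76, H(X|Y=2) = 1.8842
  p(Y=3) = 1/4, H(X|Y=3) = 1.9313
H(X|Y) = 0.3026×1.9621 + 0.1711×1.9501 + 0.2763×1.8842 + 0.2500×1.9313 = 1.9308 bits


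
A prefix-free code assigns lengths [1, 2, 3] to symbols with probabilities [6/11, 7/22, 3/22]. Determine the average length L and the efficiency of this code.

Average length L = Σ p_i × l_i = 1.5909 bits
Entropy H = 1.3946 bits
Efficiency η = H/L × 100% = 87.66%


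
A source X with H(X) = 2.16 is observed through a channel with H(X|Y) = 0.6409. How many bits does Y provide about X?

I(X;Y) = H(X) - H(X|Y)
I(X;Y) = 2.16 - 0.6409 = 1.5191 bits


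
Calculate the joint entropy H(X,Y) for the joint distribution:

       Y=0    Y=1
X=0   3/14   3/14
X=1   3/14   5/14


H(X,Y) = -Σ p(x,y) log₂ p(x,y)
  p(0,0)=3/14: -0.2143 × log₂(0.2143) = 0.4762
  p(0,1)=3/14: -0.2143 × log₂(0.2143) = 0.4762
  p(1,0)=3/14: -0.2143 × log₂(0.2143) = 0.4762
  p(1,1)=5/14: -0.3571 × log₂(0.3571) = 0.5305
H(X,Y) = 1.9592 bits


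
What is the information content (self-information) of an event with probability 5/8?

Information content I(x) = -log₂(p(x))
I = -log₂(5/8) = -log₂(0.6250)
I = 0.6781 bits


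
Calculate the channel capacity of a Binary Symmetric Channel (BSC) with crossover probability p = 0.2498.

For BSC with error probability p:
C = 1 - H(p) where H(p) is binary entropy
H(0.2498) = -0.2498 × log₂(0.2498) - 0.7502 × log₂(0.7502)
H(p) = 0.8110
C = 1 - 0.8110 = 0.1890 bits/use


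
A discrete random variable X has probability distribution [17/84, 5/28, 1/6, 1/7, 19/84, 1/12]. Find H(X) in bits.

H(X) = -Σ p(x) log₂ p(x)
  -17/84 × log₂(17/84) = 0.4665
  -5/28 × log₂(5/28) = 0.4438
  -1/6 × log₂(1/6) = 0.4308
  -1/7 × log₂(1/7) = 0.4011
  -19/84 × log₂(19/84) = 0.4850
  -1/12 × log₂(1/12) = 0.2987
H(X) = 2.5260 bits


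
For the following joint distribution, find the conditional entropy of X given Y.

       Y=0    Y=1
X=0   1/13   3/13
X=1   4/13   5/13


H(X|Y) = Σ_y p(y) H(X|Y=y)
  p(Y=0) = 5/13, H(X|Y=0) = 0.7219
  p(Y=1) = 8/13, H(X|Y=1) = 0.9544
H(X|Y) = 0.3846×0.7219 + 0.6154×0.9544 = 0.8650 bits


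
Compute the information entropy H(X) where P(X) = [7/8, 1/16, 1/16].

H(X) = -Σ p(x) log₂ p(x)
  -7/8 × log₂(7/8) = 0.1686
  -1/16 × log₂(1/16) = 0.2500
  -1/16 × log₂(1/16) = 0.2500
H(X) = 0.6686 bits


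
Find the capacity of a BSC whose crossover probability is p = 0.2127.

For BSC with error probability p:
C = 1 - H(p) where H(p) is binary entropy
H(0.2127) = -0.2127 × log₂(0.2127) - 0.7873 × log₂(0.7873)
H(p) = 0.7466
C = 1 - 0.7466 = 0.2534 bits/use


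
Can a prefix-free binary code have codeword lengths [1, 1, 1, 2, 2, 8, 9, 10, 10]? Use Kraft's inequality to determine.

Kraft inequality: Σ 2^(-l_i) ≤ 1 for prefix-free code
Calculating: 2^(-1) + 2^(-1) + 2^(-1) + 2^(-2) + 2^(-2) + 2^(-8) + 2^(-9) + 2^(-10) + 2^(-10)
= 0.5 + 0.5 + 0.5 + 0.25 + 0.25 + 0.00390625 + 0.001953125 + 0.0009765625 + 0.0009765625
= 2.0078
Since 2.0078 > 1, prefix-free code does not exist


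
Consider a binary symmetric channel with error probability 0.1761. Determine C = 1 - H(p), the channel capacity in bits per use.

For BSC with error probability p:
C = 1 - H(p) where H(p) is binary entropy
H(0.1761) = -0.1761 × log₂(0.1761) - 0.8239 × log₂(0.8239)
H(p) = 0.6715
C = 1 - 0.6715 = 0.3285 bits/use


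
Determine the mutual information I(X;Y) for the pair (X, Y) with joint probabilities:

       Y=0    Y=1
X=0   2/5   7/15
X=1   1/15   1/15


H(X) = 0.5665, H(Y) = 0.9968, H(X,Y) = 1.5628
I(X;Y) = H(X) + H(Y) - H(X,Y) = 0.0005 bits


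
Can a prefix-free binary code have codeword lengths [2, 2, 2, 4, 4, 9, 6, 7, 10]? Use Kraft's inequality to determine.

Kraft inequality: Σ 2^(-l_i) ≤ 1 for prefix-free code
Calculating: 2^(-2) + 2^(-2) + 2^(-2) + 2^(-4) + 2^(-4) + 2^(-9) + 2^(-6) + 2^(-7) + 2^(-10)
= 0.25 + 0.25 + 0.25 + 0.0625 + 0.0625 + 0.001953125 + 0.015625 + 0.0078125 + 0.0009765625
= 0.9014
Since 0.9014 ≤ 1, prefix-free code exists


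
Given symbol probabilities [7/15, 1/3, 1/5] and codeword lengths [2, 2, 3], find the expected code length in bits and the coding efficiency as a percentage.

Average length L = Σ p_i × l_i = 2.2000 bits
Entropy H = 1.5058 bits
Efficiency η = H/L × 100% = 68.45%


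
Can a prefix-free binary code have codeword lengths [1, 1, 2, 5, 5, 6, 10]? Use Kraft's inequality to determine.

Kraft inequality: Σ 2^(-l_i) ≤ 1 for prefix-free code
Calculating: 2^(-1) + 2^(-1) + 2^(-2) + 2^(-5) + 2^(-5) + 2^(-6) + 2^(-10)
= 0.5 + 0.5 + 0.25 + 0.03125 + 0.03125 + 0.015625 + 0.0009765625
= 1.3291
Since 1.3291 > 1, prefix-free code does not exist


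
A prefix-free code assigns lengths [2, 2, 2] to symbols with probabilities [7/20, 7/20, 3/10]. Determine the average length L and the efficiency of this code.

Average length L = Σ p_i × l_i = 2.0000 bits
Entropy H = 1.5813 bits
Efficiency η = H/L × 100% = 79.06%


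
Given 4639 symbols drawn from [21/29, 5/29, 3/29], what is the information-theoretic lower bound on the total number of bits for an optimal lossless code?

Entropy H = 1.1130 bits/symbol
Minimum bits = H × n = 1.1130 × 4639
= 5163.41 bits


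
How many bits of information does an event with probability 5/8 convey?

Information content I(x) = -log₂(p(x))
I = -log₂(5/8) = -log₂(0.6250)
I = 0.6781 bits


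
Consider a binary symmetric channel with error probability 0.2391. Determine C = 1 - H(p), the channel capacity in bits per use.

For BSC with error probability p:
C = 1 - H(p) where H(p) is binary entropy
H(0.2391) = -0.2391 × log₂(0.2391) - 0.7609 × log₂(0.7609)
H(p) = 0.7935
C = 1 - 0.7935 = 0.2065 bits/use


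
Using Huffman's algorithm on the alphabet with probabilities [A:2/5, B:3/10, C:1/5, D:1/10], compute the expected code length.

Huffman tree construction:
Combine smallest probabilities repeatedly
Resulting codes:
  A: 0 (length 1)
  B: 10 (length 2)
  C: 111 (length 3)
  D: 110 (length 3)
Average length = Σ p(s) × length(s) = 1.9000 bits


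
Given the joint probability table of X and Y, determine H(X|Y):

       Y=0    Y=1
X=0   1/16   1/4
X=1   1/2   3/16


H(X|Y) = Σ_y p(y) H(X|Y=y)
  p(Y=0) = 9/16, H(X|Y=0) = 0.5033
  p(Y=1) = 7/16, H(X|Y=1) = 0.9852
H(X|Y) = 0.5625×0.5033 + 0.4375×0.9852 = 0.7141 bits


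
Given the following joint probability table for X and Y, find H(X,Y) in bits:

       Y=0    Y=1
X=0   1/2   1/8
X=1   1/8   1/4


H(X,Y) = -Σ p(x,y) log₂ p(x,y)
  p(0,0)=1/2: -0.5000 × log₂(0.5000) = 0.5000
  p(0,1)=1/8: -0.1250 × log₂(0.1250) = 0.3750
  p(1,0)=1/8: -0.1250 × log₂(0.1250) = 0.3750
  p(1,1)=1/4: -0.2500 × log₂(0.2500) = 0.5000
H(X,Y) = 1.7500 bits


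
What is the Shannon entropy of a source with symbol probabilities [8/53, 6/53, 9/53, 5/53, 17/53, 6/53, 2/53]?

H(X) = -Σ p(x) log₂ p(x)
  -8/53 × log₂(8/53) = 0.4118
  -6/53 × log₂(6/53) = 0.3558
  -9/53 × log₂(9/53) = 0.4344
  -5/53 × log₂(5/53) = 0.3213
  -17/53 × log₂(17/53) = 0.5262
  -6/53 × log₂(6/53) = 0.3558
  -2/53 × log₂(2/53) = 0.1784
H(X) = 2.5837 bits


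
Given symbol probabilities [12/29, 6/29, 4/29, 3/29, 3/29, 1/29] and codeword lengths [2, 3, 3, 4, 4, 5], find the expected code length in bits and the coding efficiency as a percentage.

Average length L = Σ p_i × l_i = 2.8621 bits
Entropy H = 2.2359 bits
Efficiency η = H/L × 100% = 78.12%


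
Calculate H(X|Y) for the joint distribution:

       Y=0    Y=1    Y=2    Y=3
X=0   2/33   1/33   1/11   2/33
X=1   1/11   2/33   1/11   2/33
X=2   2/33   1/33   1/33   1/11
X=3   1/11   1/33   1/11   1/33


H(X|Y) = Σ_y p(y) H(X|Y=y)
  p(Y=0) = 10/33, H(X|Y=0) = 1.9710
  p(Y=1) = 5/33, H(X|Y=1) = 1.9219
  p(Y=2) = 10/33, H(X|Y=2) = 1.8955
  p(Y=3) = 8/33, H(X|Y=3) = 1.9056
H(X|Y) = 0.3030×1.9710 + 0.1515×1.9219 + 0.3030×1.8955 + 0.2424×1.9056 = 1.9248 bits


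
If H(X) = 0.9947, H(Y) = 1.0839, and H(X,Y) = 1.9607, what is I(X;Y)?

I(X;Y) = H(X) + H(Y) - H(X,Y)
I(X;Y) = 0.9947 + 1.0839 - 1.9607 = 0.1179 bits


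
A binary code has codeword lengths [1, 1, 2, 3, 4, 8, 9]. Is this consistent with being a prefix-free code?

Kraft inequality: Σ 2^(-l_i) ≤ 1 for prefix-free code
Calculating: 2^(-1) + 2^(-1) + 2^(-2) + 2^(-3) + 2^(-4) + 2^(-8) + 2^(-9)
= 0.5 + 0.5 + 0.25 + 0.125 + 0.0625 + 0.00390625 + 0.001953125
= 1.4434
Since 1.4434 > 1, prefix-free code does not exist


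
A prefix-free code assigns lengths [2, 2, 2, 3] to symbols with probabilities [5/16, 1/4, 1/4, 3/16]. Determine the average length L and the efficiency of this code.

Average length L = Σ p_i × l_i = 2.1875 bits
Entropy H = 1.9772 bits
Efficiency η = H/L × 100% = 90.39%


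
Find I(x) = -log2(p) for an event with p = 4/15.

Information content I(x) = -log₂(p(x))
I = -log₂(4/15) = -log₂(0.2667)
I = 1.9069 bits


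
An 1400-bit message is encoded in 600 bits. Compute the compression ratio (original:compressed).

Compression ratio = Original / Compressed
= 1400 / 600 = 2.33:1


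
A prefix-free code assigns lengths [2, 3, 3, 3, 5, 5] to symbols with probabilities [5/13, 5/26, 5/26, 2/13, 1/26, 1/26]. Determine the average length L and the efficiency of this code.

Average length L = Σ p_i × l_i = 2.7692 bits
Entropy H = 2.2220 bits
Efficiency η = H/L × 100% = 80.24%


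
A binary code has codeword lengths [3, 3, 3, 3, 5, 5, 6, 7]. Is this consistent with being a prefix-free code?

Kraft inequality: Σ 2^(-l_i) ≤ 1 for prefix-free code
Calculating: 2^(-3) + 2^(-3) + 2^(-3) + 2^(-3) + 2^(-5) + 2^(-5) + 2^(-6) + 2^(-7)
= 0.125 + 0.125 + 0.125 + 0.125 + 0.03125 + 0.03125 + 0.015625 + 0.0078125
= 0.5859
Since 0.5859 ≤ 1, prefix-free code exists


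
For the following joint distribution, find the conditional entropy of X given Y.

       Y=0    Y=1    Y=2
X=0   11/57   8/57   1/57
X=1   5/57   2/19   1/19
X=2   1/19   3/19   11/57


H(X|Y) = Σ_y p(y) H(X|Y=y)
  p(Y=0) = 1/3, H(X|Y=0) = 1.3838
  p(Y=1) = 23/57, H(X|Y=1) = 1.5653
  p(Y=2) = 5/19, H(X|Y=2) = 1.0530
H(X|Y) = 0.3333×1.3838 + 0.4035×1.5653 + 0.2632×1.0530 = 1.3700 bits


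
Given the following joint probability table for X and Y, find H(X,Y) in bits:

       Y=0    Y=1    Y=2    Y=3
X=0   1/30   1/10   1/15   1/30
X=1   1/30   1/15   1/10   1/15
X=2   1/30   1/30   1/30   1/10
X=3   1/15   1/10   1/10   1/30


H(X,Y) = -Σ p(x,y) log₂ p(x,y)
  p(0,0)=1/30: -0.0333 × log₂(0.0333) = 0.1636
  p(0,1)=1/10: -0.1000 × log₂(0.1000) = 0.3322
  p(0,2)=1/15: -0.0667 × log₂(0.0667) = 0.2605
  p(0,3)=1/30: -0.0333 × log₂(0.0333) = 0.1636
  p(1,0)=1/30: -0.0333 × log₂(0.0333) = 0.1636
  p(1,1)=1/15: -0.0667 × log₂(0.0667) = 0.2605
  p(1,2)=1/10: -0.1000 × log₂(0.1000) = 0.3322
  p(1,3)=1/15: -0.0667 × log₂(0.0667) = 0.2605
  p(2,0)=1/30: -0.0333 × log₂(0.0333) = 0.1636
  p(2,1)=1/30: -0.0333 × log₂(0.0333) = 0.1636
  p(2,2)=1/30: -0.0333 × log₂(0.0333) = 0.1636
  p(2,3)=1/10: -0.1000 × log₂(0.1000) = 0.3322
  p(3,0)=1/15: -0.0667 × log₂(0.0667) = 0.2605
  p(3,1)=1/10: -0.1000 × log₂(0.1000) = 0.3322
  p(3,2)=1/10: -0.1000 × log₂(0.1000) = 0.3322
  p(3,3)=1/30: -0.0333 × log₂(0.0333) = 0.1636
H(X,Y) = 3.8477 bits


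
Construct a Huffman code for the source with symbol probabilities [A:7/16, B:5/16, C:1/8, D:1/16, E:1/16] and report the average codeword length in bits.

Huffman tree construction:
Combine smallest probabilities repeatedly
Resulting codes:
  A: 0 (length 1)
  B: 11 (length 2)
  C: 100 (length 3)
  D: 1010 (length 4)
  E: 1011 (length 4)
Average length = Σ p(s) × length(s) = 1.9375 bits


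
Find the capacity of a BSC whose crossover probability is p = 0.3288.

For BSC with error probability p:
C = 1 - H(p) where H(p) is binary entropy
H(0.3288) = -0.3288 × log₂(0.3288) - 0.6712 × log₂(0.6712)
H(p) = 0.9137
C = 1 - 0.9137 = 0.0863 bits/use


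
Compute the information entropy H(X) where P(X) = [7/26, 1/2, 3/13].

H(X) = -Σ p(x) log₂ p(x)
  -7/26 × log₂(7/26) = 0.5097
  -1/2 × log₂(1/2) = 0.5000
  -3/13 × log₂(3/13) = 0.4882
H(X) = 1.4979 bits


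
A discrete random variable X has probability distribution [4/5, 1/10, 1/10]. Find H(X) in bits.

H(X) = -Σ p(x) log₂ p(x)
  -4/5 × log₂(4/5) = 0.2575
  -1/10 × log₂(1/10) = 0.3322
  -1/10 × log₂(1/10) = 0.3322
H(X) = 0.9219 bits


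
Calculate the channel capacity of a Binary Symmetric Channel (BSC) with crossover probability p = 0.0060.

For BSC with error probability p:
C = 1 - H(p) where H(p) is binary entropy
H(0.0060) = -0.0060 × log₂(0.0060) - 0.9940 × log₂(0.9940)
H(p) = 0.0529
C = 1 - 0.0529 = 0.9471 bits/use


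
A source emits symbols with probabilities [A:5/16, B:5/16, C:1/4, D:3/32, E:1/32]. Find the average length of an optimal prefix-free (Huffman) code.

Huffman tree construction:
Combine smallest probabilities repeatedly
Resulting codes:
  A: 10 (length 2)
  B: 11 (length 2)
  C: 01 (length 2)
  D: 001 (length 3)
  E: 000 (length 3)
Average length = Σ p(s) × length(s) = 2.1250 bits
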